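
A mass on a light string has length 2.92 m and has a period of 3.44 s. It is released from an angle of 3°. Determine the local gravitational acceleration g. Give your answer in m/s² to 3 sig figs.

9.74 m/s²

From T = 2π√(L/g), g = 4π²L/T² = 4π² × 2.92/3.440² = 9.74 m/s².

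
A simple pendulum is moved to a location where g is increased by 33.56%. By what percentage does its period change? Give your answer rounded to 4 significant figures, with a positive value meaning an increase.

-13.47%

T ∝ 1/√g, so T'/T = 1/√(1.3356) = 0.86529.
Percentage change in T = (0.86529 − 1) × 100% = -13.47%.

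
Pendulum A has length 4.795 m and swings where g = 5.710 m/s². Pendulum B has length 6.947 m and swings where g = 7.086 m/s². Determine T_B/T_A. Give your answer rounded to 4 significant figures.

T = 2π√(L/g), so T_B/T_A = √((L_B/g_B)/(L_A/g_A)) = √((6.947/7.086)/(4.795/5.710)) = 1.080.

1.080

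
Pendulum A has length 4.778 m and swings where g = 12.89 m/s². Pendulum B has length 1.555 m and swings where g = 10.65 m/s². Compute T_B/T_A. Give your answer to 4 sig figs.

T = 2π√(L/g), so T_B/T_A = √((L_B/g_B)/(L_A/g_A)) = √((1.555/10.65)/(4.778/12.89)) = 0.6276.

0.6276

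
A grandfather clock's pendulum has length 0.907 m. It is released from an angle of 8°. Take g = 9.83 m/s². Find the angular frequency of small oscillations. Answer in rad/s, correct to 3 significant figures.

ω = √(g/L) = √(9.83/0.907) = 3.29 rad/s.

3.29 rad/s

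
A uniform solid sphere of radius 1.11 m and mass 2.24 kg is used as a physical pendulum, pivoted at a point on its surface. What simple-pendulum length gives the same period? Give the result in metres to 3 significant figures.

1.55 m

The equivalent simple-pendulum length is L_eq = I/(md), where I is about the pivot and d = 1.110 m.
I_cm = (2/5)mR² = 1.104 kg·m², so I = I_cm + md² = 1.104 + 2.760 = 3.864 kg·m².
L_eq = 3.864/(2.24 × 1.110) = 1.55 m.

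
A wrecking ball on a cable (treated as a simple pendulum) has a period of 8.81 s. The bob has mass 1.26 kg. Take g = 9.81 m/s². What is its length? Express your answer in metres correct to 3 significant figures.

From T = 2π√(L/g), L = gT²/(4π²) = 9.81 × 8.810²/(4π²) = 19.3 m.

19.3 m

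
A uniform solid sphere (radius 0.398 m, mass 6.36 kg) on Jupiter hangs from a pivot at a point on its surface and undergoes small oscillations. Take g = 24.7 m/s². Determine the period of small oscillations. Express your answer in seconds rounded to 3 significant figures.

I_cm = (2/5)mr² = 0.4030 kg·m². The pivot is at distance d = 0.398 m from the centre of mass.
By the parallel-axis theorem, I = I_cm + md² = 0.4030 + 1.007 = 1.410 kg·m².
T = 2π√(I/(mgd)) = 2π√(1.410/(6.36 × 24.7 × 0.398)) = 0.944 s.

0.944 s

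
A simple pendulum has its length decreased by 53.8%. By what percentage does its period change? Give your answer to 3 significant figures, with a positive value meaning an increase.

T ∝ √L, so T'/T = √(0.4620) = 0.6797.
Percentage change in T = (0.6797 − 1) × 100% = -32.0%.

-32.0%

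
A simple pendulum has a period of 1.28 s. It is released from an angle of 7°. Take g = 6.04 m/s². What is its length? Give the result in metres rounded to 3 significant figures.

0.251 m

From T = 2π√(L/g), L = gT²/(4π²) = 6.04 × 1.280²/(4π²) = 0.251 m.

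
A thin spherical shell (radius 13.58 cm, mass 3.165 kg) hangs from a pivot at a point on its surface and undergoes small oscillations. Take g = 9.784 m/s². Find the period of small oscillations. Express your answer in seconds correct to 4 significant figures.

I_cm = (2/3)mr² = 0.038912 kg·m². The pivot is at distance d = 0.1358 m from the centre of mass.
By the parallel-axis theorem, I = I_cm + md² = 0.038912 + 0.058368 = 0.097280 kg·m².
T = 2π√(I/(mgd)) = 2π√(0.097280/(3.165 × 9.784 × 0.1358)) = 0.9556 s.

0.9556 s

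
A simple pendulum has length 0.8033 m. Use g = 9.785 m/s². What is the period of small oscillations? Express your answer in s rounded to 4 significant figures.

1.800 s

T = 2π√(L/g) = 2π√(0.8033/9.785) = 2π × 0.28652 = 1.800 s.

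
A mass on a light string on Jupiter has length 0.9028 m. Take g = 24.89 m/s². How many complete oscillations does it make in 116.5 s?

T = 2π√(L/g) = 2π√(0.9028/24.89) = 1.1966 s.
Number of complete oscillations = ⌊116.5/1.1966⌋ = ⌊97.356⌋ = 97.

97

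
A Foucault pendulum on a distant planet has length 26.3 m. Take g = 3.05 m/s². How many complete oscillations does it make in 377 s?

20

T = 2π√(L/g) = 2π√(26.3/3.05) = 18.45 s.
Number of complete oscillations = ⌊377/18.45⌋ = ⌊20.43⌋ = 20.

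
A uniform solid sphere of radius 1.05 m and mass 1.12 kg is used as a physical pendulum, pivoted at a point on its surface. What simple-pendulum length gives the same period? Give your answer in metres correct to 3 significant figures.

The equivalent simple-pendulum length is L_eq = I/(md), where I is about the pivot and d = 1.050 m.
I_cm = (2/5)mR² = 0.4939 kg·m², so I = I_cm + md² = 0.4939 + 1.235 = 1.729 kg·m².
L_eq = 1.729/(1.12 × 1.050) = 1.47 m.

1.47 m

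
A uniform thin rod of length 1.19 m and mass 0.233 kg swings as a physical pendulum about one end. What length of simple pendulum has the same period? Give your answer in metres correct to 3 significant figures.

The equivalent simple-pendulum length is L_eq = I/(md), where I is about the pivot and d = 0.5950 m.
I_cm = (1/12)mL² = 0.02750 kg·m², so I = I_cm + md² = 0.02750 + 0.08249 = 0.1100 kg·m².
L_eq = 0.1100/(0.233 × 0.5950) = 0.793 m.

0.793 m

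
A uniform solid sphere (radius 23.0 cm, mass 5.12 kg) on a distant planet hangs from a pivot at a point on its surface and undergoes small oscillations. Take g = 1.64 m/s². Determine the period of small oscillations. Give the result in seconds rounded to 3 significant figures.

2.78 s

I_cm = (2/5)mr² = 0.1083 kg·m². The pivot is at distance d = 0.230 m from the centre of mass.
By the parallel-axis theorem, I = I_cm + md² = 0.1083 + 0.2708 = 0.3792 kg·m².
T = 2π√(I/(mgd)) = 2π√(0.3792/(5.12 × 1.64 × 0.230)) = 2.78 s.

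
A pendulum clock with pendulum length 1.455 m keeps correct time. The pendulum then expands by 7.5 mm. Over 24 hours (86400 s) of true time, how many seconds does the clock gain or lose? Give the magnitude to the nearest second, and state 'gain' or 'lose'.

lose 222 s

T ∝ √L, so T'/T = √(1.46250/1.455) = 1.00257.
In 86400 s of true time the clock registers 86400/1.00257 = 86178.2 s, so it loses 222 s.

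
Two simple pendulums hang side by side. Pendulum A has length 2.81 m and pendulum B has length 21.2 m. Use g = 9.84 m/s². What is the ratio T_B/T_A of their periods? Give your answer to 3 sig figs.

2.75

T ∝ √L, so T_B/T_A = √(L_B/L_A) = √(21.2/2.81) = 2.75.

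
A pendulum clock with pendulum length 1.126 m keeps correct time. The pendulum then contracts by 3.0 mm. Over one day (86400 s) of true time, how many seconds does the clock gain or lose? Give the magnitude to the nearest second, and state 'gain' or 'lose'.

gain 115 s

T ∝ √L, so T'/T = √(1.12300/1.126) = 0.998667.
In 86400 s of true time the clock registers 86400/0.998667 = 86515.3 s, so it gains 115 s.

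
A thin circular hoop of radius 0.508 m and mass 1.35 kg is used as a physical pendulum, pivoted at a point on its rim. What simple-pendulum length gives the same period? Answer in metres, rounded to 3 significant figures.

1.02 m

The equivalent simple-pendulum length is L_eq = I/(md), where I is about the pivot and d = 0.5080 m.
I_cm = mR² = 0.3484 kg·m², so I = I_cm + md² = 0.3484 + 0.3484 = 0.6968 kg·m².
L_eq = 0.6968/(1.35 × 0.5080) = 1.02 m.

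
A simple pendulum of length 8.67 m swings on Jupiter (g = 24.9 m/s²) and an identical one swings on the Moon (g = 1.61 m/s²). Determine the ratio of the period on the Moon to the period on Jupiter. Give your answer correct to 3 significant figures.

T ∝ 1/√g, so T₂/T₁ = √(g₁/g₂) = √(24.9/1.61) = 3.93.

3.93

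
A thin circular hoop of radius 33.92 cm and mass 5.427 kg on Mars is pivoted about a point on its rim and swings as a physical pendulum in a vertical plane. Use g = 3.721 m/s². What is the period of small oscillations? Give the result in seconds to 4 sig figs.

I_cm = mr² = 0.62441 kg·m². The pivot is at distance d = 0.3392 m from the centre of mass.
By the parallel-axis theorem, I = I_cm + md² = 0.62441 + 0.62441 = 1.2488 kg·m².
T = 2π√(I/(mgd)) = 2π√(1.2488/(5.427 × 3.721 × 0.3392)) = 2.683 s.

2.683 s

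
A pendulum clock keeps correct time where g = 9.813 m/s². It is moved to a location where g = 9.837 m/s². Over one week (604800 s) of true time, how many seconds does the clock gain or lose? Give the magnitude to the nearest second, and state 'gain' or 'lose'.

The clock's period scales as T ∝ 1/√g, so T'/T = √(9.813/9.837) = 0.998779.
In 604800 s of true time the clock registers 604800/0.998779 = 605539.1 s, so it gains 739 s.

gain 739 s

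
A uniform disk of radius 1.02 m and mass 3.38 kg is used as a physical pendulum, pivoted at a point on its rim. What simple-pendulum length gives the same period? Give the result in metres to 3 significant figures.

1.53 m

The equivalent simple-pendulum length is L_eq = I/(md), where I is about the pivot and d = 1.020 m.
I_cm = ½mR² = 1.758 kg·m², so I = I_cm + md² = 1.758 + 3.517 = 5.275 kg·m².
L_eq = 5.275/(3.38 × 1.020) = 1.53 m.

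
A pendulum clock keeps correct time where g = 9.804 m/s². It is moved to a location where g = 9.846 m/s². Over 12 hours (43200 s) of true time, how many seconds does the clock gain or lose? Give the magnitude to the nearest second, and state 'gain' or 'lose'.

The clock's period scales as T ∝ 1/√g, so T'/T = √(9.804/9.846) = 0.997865.
In 43200 s of true time the clock registers 43200/0.997865 = 43292.4 s, so it gains 92 s.

gain 92 s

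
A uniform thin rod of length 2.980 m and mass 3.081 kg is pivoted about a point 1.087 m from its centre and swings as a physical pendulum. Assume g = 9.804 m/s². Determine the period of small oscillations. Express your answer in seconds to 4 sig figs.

For a physical pendulum T = 2π√(I/(mgd)), with d = 1.0870 m from pivot to centre of mass.
I_cm = mL²/12 = 3.081 × 2.980²/12 = 2.2800 kg·m²; I = I_cm + md² = 2.2800 + 3.081 × 1.0870² = 5.9205 kg·m².
T = 2π√(5.9205/(3.081 × 9.804 × 1.0870)) = 2.668 s.

2.668 s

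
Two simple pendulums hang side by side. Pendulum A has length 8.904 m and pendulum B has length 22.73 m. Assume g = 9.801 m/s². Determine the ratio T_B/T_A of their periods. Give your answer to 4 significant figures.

1.598

T ∝ √L, so T_B/T_A = √(L_B/L_A) = √(22.73/8.904) = 1.598.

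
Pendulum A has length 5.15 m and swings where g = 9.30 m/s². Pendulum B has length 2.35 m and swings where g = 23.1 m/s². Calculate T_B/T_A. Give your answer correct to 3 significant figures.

T = 2π√(L/g), so T_B/T_A = √((L_B/g_B)/(L_A/g_A)) = √((2.35/23.1)/(5.15/9.30)) = 0.429.

0.429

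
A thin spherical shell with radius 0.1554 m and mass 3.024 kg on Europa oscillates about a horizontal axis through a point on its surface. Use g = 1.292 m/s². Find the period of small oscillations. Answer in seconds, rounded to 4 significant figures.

2.813 s

I_cm = (2/3)mr² = 0.048685 kg·m². The pivot is at distance d = 0.1554 m from the centre of mass.
By the parallel-axis theorem, I = I_cm + md² = 0.048685 + 0.073027 = 0.12171 kg·m².
T = 2π√(I/(mgd)) = 2π√(0.12171/(3.024 × 1.292 × 0.1554)) = 2.813 s.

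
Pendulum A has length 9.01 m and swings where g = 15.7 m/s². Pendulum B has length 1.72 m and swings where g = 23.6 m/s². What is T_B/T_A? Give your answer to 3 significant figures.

T = 2π√(L/g), so T_B/T_A = √((L_B/g_B)/(L_A/g_A)) = √((1.72/23.6)/(9.01/15.7)) = 0.356.

0.356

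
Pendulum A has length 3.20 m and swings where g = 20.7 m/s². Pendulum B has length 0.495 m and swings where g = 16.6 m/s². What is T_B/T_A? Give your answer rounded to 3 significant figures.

T = 2π√(L/g), so T_B/T_A = √((L_B/g_B)/(L_A/g_A)) = √((0.495/16.6)/(3.20/20.7)) = 0.439.

0.439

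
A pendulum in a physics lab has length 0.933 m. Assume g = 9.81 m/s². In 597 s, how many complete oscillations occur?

308

T = 2π√(L/g) = 2π√(0.933/9.81) = 1.938 s.
Number of complete oscillations = ⌊597/1.938⌋ = ⌊308.1⌋ = 308.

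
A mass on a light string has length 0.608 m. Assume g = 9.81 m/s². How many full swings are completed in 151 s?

96

T = 2π√(L/g) = 2π√(0.608/9.81) = 1.564 s.
Number of complete oscillations = ⌊151/1.564⌋ = ⌊96.53⌋ = 96.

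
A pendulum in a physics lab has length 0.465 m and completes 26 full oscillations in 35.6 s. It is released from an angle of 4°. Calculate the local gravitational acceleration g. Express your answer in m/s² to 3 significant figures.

9.79 m/s²

T = 35.6/26 = 1.369 s.
From T = 2π√(L/g), g = 4π²L/T² = 4π² × 0.465/1.369² = 9.79 m/s².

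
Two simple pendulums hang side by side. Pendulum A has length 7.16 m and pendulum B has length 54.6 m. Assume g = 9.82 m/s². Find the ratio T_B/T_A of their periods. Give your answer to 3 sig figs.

2.76

T ∝ √L, so T_B/T_A = √(L_B/L_A) = √(54.6/7.16) = 2.76.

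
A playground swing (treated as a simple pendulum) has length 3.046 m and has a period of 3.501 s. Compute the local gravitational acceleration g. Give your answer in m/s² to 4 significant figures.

From T = 2π√(L/g), g = 4π²L/T² = 4π² × 3.046/3.5010² = 9.811 m/s².

9.811 m/s²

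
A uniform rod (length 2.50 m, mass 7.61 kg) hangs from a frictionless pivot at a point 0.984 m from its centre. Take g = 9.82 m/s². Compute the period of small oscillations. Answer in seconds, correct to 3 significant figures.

2.47 s

For a physical pendulum T = 2π√(I/(mgd)), with d = 0.9840 m from pivot to centre of mass.
I_cm = mL²/12 = 7.61 × 2.50²/12 = 3.964 kg·m²; I = I_cm + md² = 3.964 + 7.61 × 0.9840² = 11.33 kg·m².
T = 2π√(11.33/(7.61 × 9.82 × 0.9840)) = 2.47 s.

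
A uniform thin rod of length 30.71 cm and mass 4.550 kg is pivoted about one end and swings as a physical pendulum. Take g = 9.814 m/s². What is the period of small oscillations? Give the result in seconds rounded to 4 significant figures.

For a physical pendulum T = 2π√(I/(mgd)), with d = 0.15355 m from pivot to centre of mass.
I_cm = mL²/12 = 4.550 × 0.3071²/12 = 0.035759 kg·m²; I = I_cm + md² = 0.035759 + 4.550 × 0.15355² = 0.14304 kg·m².
T = 2π√(0.14304/(4.550 × 9.814 × 0.15355)) = 0.9075 s.

0.9075 s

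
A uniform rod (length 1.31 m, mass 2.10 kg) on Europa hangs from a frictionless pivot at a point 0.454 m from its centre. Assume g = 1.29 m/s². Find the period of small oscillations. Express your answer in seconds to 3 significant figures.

4.85 s

For a physical pendulum T = 2π√(I/(mgd)), with d = 0.4540 m from pivot to centre of mass.
I_cm = mL²/12 = 2.10 × 1.31²/12 = 0.3003 kg·m²; I = I_cm + md² = 0.3003 + 2.10 × 0.4540² = 0.7332 kg·m².
T = 2π√(0.7332/(2.10 × 1.29 × 0.4540)) = 4.85 s.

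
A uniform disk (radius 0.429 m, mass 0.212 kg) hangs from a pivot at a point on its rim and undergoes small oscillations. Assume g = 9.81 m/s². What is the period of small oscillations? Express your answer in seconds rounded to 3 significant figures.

1.61 s

I_cm = ½mr² = 0.01951 kg·m². The pivot is at distance d = 0.429 m from the centre of mass.
By the parallel-axis theorem, I = I_cm + md² = 0.01951 + 0.03902 = 0.05853 kg·m².
T = 2π√(I/(mgd)) = 2π√(0.05853/(0.212 × 9.81 × 0.429)) = 1.61 s.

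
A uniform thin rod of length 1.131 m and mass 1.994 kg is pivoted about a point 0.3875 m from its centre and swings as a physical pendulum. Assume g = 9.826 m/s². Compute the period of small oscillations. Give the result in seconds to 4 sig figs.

For a physical pendulum T = 2π√(I/(mgd)), with d = 0.38750 m from pivot to centre of mass.
I_cm = mL²/12 = 1.994 × 1.131²/12 = 0.21255 kg·m²; I = I_cm + md² = 0.21255 + 1.994 × 0.38750² = 0.51197 kg·m².
T = 2π√(0.51197/(1.994 × 9.826 × 0.38750)) = 1.632 s.

1.632 s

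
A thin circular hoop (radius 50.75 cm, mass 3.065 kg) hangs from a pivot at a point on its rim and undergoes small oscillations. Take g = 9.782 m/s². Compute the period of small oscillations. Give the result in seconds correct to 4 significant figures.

I_cm = mr² = 0.78941 kg·m². The pivot is at distance d = 0.5075 m from the centre of mass.
By the parallel-axis theorem, I = I_cm + md² = 0.78941 + 0.78941 = 1.5788 kg·m².
T = 2π√(I/(mgd)) = 2π√(1.5788/(3.065 × 9.782 × 0.5075)) = 2.024 s.

2.024 s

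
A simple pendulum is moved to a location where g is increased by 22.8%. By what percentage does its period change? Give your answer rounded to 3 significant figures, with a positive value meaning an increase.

T ∝ 1/√g, so T'/T = 1/√(1.228) = 0.9024.
Percentage change in T = (0.9024 − 1) × 100% = -9.76%.

-9.76%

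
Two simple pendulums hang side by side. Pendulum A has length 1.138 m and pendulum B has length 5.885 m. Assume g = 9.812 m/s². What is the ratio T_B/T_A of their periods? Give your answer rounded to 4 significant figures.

T ∝ √L, so T_B/T_A = √(L_B/L_A) = √(5.885/1.138) = 2.274.

2.274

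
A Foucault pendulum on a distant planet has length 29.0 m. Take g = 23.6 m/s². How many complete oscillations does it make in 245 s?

T = 2π√(L/g) = 2π√(29.0/23.6) = 6.965 s.
Number of complete oscillations = ⌊245/6.965⌋ = ⌊35.18⌋ = 35.

35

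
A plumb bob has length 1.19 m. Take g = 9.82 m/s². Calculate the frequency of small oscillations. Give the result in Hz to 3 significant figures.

T = 2π√(L/g) = 2π√(1.19/9.82) = 2.187 s, so f = 1/T = 0.457 Hz.

0.457 Hz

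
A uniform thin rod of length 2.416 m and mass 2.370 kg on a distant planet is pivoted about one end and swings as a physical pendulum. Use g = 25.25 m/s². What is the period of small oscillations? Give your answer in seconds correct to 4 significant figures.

For a physical pendulum T = 2π√(I/(mgd)), with d = 1.2080 m from pivot to centre of mass.
I_cm = mL²/12 = 2.370 × 2.416²/12 = 1.1528 kg·m²; I = I_cm + md² = 1.1528 + 2.370 × 1.2080² = 4.6113 kg·m².
T = 2π√(4.6113/(2.370 × 25.25 × 1.2080)) = 1.587 s.

1.587 s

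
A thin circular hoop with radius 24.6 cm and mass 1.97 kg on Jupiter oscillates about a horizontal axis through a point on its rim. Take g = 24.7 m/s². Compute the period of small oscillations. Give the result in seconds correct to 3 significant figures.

0.887 s

I_cm = mr² = 0.1192 kg·m². The pivot is at distance d = 0.246 m from the centre of mass.
By the parallel-axis theorem, I = I_cm + md² = 0.1192 + 0.1192 = 0.2384 kg·m².
T = 2π√(I/(mgd)) = 2π√(0.2384/(1.97 × 24.7 × 0.246)) = 0.887 s.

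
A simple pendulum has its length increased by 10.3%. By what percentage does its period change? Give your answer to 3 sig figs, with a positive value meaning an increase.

T ∝ √L, so T'/T = √(1.103) = 1.050.
Percentage change in T = (1.050 − 1) × 100% = 5.02%.

5.02%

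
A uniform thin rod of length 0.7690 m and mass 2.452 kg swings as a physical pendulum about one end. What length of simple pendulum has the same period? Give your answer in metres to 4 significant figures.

The equivalent simple-pendulum length is L_eq = I/(md), where I is about the pivot and d = 0.38450 m.
I_cm = (1/12)mL² = 0.12083 kg·m², so I = I_cm + md² = 0.12083 + 0.36250 = 0.48334 kg·m².
L_eq = 0.48334/(2.452 × 0.38450) = 0.5127 m.

0.5127 m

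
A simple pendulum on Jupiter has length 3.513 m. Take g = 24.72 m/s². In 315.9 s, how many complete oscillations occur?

133

T = 2π√(L/g) = 2π√(3.513/24.72) = 2.3686 s.
Number of complete oscillations = ⌊315.9/2.3686⌋ = ⌊133.37⌋ = 133.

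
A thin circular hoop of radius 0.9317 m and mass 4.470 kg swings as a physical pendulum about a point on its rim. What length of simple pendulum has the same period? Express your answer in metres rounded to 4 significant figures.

1.863 m

The equivalent simple-pendulum length is L_eq = I/(md), where I is about the pivot and d = 0.93170 m.
I_cm = mR² = 3.8803 kg·m², so I = I_cm + md² = 3.8803 + 3.8803 = 7.7605 kg·m².
L_eq = 7.7605/(4.470 × 0.93170) = 1.863 m.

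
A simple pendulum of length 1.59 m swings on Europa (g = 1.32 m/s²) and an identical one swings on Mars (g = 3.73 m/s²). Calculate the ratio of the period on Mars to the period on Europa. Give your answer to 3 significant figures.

T ∝ 1/√g, so T₂/T₁ = √(g₁/g₂) = √(1.32/3.73) = 0.595.

0.595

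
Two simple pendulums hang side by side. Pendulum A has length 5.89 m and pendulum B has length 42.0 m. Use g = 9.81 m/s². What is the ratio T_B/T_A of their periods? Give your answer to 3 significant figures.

T ∝ √L, so T_B/T_A = √(L_B/L_A) = √(42.0/5.89) = 2.67.

2.67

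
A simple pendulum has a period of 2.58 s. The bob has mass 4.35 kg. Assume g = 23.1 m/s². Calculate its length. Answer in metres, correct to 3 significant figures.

3.89 m

From T = 2π√(L/g), L = gT²/(4π²) = 23.1 × 2.580²/(4π²) = 3.89 m.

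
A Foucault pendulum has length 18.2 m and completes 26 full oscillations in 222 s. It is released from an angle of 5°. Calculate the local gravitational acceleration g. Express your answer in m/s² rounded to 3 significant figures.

9.86 m/s²

T = 222/26 = 8.538 s.
From T = 2π√(L/g), g = 4π²L/T² = 4π² × 18.2/8.538² = 9.86 m/s².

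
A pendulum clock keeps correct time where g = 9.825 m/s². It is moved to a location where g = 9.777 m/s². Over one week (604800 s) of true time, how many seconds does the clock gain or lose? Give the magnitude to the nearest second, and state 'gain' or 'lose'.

lose 1479 s

The clock's period scales as T ∝ 1/√g, so T'/T = √(9.825/9.777) = 1.00245.
In 604800 s of true time the clock registers 604800/1.00245 = 603320.8 s, so it loses 1479 s.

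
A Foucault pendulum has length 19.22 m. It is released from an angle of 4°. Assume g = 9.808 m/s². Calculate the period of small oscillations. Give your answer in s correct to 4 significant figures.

8.796 s

T = 2π√(L/g) = 2π√(19.22/9.808) = 2π × 1.3999 = 8.796 s.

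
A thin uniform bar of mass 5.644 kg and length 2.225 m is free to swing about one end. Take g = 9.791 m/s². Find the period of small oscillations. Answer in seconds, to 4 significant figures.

2.446 s

For a physical pendulum T = 2π√(I/(mgd)), with d = 1.1125 m from pivot to centre of mass.
I_cm = mL²/12 = 5.644 × 2.225²/12 = 2.3284 kg·m²; I = I_cm + md² = 2.3284 + 5.644 × 1.1125² = 9.3138 kg·m².
T = 2π√(9.3138/(5.644 × 9.791 × 1.1125)) = 2.446 s.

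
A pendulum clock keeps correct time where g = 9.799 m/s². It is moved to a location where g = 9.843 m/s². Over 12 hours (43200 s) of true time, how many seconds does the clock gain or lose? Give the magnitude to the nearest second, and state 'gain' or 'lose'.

The clock's period scales as T ∝ 1/√g, so T'/T = √(9.799/9.843) = 0.997762.
In 43200 s of true time the clock registers 43200/0.997762 = 43296.9 s, so it gains 97 s.

gain 97 s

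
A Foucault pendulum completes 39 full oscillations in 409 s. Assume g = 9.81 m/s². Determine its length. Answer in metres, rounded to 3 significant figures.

27.3 m

T = 409/39 = 10.49 s.
From T = 2π√(L/g), L = gT²/(4π²) = 9.81 × 10.49²/(4π²) = 27.3 m.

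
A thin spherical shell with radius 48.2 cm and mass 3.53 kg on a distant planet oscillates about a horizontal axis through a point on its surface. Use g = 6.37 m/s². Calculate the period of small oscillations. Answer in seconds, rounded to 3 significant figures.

2.23 s

I_cm = (2/3)mr² = 0.5467 kg·m². The pivot is at distance d = 0.482 m from the centre of mass.
By the parallel-axis theorem, I = I_cm + md² = 0.5467 + 0.8201 = 1.367 kg·m².
T = 2π√(I/(mgd)) = 2π√(1.367/(3.53 × 6.37 × 0.482)) = 2.23 s.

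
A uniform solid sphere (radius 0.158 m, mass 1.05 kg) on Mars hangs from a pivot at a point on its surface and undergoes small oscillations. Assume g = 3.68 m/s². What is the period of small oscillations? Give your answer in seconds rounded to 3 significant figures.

1.54 s

I_cm = (2/5)mr² = 0.01048 kg·m². The pivot is at distance d = 0.158 m from the centre of mass.
By the parallel-axis theorem, I = I_cm + md² = 0.01048 + 0.02621 = 0.03670 kg·m².
T = 2π√(I/(mgd)) = 2π√(0.03670/(1.05 × 3.68 × 0.158)) = 1.54 s.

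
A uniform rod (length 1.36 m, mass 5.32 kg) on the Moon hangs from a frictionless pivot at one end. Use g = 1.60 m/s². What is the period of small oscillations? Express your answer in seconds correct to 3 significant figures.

For a physical pendulum T = 2π√(I/(mgd)), with d = 0.6800 m from pivot to centre of mass.
I_cm = mL²/12 = 5.32 × 1.36²/12 = 0.8200 kg·m²; I = I_cm + md² = 0.8200 + 5.32 × 0.6800² = 3.280 kg·m².
T = 2π√(3.280/(5.32 × 1.60 × 0.6800)) = 4.73 s.

4.73 s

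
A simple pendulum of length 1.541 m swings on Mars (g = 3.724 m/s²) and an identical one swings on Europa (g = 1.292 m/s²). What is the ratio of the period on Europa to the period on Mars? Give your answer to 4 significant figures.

1.698

T ∝ 1/√g, so T₂/T₁ = √(g₁/g₂) = √(3.724/1.292) = 1.698.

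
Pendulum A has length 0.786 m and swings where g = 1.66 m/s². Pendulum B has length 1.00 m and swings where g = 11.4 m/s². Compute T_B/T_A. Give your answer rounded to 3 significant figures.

T = 2π√(L/g), so T_B/T_A = √((L_B/g_B)/(L_A/g_A)) = √((1.00/11.4)/(0.786/1.66)) = 0.430.

0.430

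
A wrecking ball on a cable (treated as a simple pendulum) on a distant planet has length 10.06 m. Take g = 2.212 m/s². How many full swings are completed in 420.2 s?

31

T = 2π√(L/g) = 2π√(10.06/2.212) = 13.399 s.
Number of complete oscillations = ⌊420.2/13.399⌋ = ⌊31.360⌋ = 31.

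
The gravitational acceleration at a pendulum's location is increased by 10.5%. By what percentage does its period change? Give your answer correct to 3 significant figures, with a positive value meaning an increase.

T ∝ 1/√g, so T'/T = 1/√(1.105) = 0.9513.
Percentage change in T = (0.9513 − 1) × 100% = -4.87%.

-4.87%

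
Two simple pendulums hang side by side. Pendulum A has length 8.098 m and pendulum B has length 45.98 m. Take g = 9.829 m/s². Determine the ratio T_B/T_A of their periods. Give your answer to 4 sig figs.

T ∝ √L, so T_B/T_A = √(L_B/L_A) = √(45.98/8.098) = 2.383.

2.383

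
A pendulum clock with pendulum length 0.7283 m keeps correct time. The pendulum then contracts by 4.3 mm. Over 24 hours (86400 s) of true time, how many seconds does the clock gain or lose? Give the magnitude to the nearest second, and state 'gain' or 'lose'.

gain 256 s

T ∝ √L, so T'/T = √(0.72400/0.7283) = 0.997044.
In 86400 s of true time the clock registers 86400/0.997044 = 86656.2 s, so it gains 256 s.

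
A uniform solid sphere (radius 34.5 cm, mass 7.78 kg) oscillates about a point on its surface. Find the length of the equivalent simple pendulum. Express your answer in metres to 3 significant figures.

The equivalent simple-pendulum length is L_eq = I/(md), where I is about the pivot and d = 0.3450 m.
I_cm = (2/5)mR² = 0.3704 kg·m², so I = I_cm + md² = 0.3704 + 0.9260 = 1.296 kg·m².
L_eq = 1.296/(7.78 × 0.3450) = 0.483 m.

0.483 m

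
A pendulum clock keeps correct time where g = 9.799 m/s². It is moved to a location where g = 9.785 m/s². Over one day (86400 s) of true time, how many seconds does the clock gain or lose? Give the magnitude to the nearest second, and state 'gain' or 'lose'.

The clock's period scales as T ∝ 1/√g, so T'/T = √(9.799/9.785) = 1.00072.
In 86400 s of true time the clock registers 86400/1.00072 = 86338.3 s, so it loses 62 s.

lose 62 s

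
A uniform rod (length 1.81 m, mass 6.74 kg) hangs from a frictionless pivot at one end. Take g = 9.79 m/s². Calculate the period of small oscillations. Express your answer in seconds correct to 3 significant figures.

For a physical pendulum T = 2π√(I/(mgd)), with d = 0.9050 m from pivot to centre of mass.
I_cm = mL²/12 = 6.74 × 1.81²/12 = 1.840 kg·m²; I = I_cm + md² = 1.840 + 6.74 × 0.9050² = 7.360 kg·m².
T = 2π√(7.360/(6.74 × 9.79 × 0.9050)) = 2.21 s.

2.21 s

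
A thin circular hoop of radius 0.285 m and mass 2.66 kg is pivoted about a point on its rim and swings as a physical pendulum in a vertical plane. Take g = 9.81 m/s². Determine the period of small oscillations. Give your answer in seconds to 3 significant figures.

1.51 s

I_cm = mr² = 0.2161 kg·m². The pivot is at distance d = 0.285 m from the centre of mass.
By the parallel-axis theorem, I = I_cm + md² = 0.2161 + 0.2161 = 0.4321 kg·m².
T = 2π√(I/(mgd)) = 2π√(0.4321/(2.66 × 9.81 × 0.285)) = 1.51 s.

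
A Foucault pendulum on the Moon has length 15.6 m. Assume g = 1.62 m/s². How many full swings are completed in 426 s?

21

T = 2π√(L/g) = 2π√(15.6/1.62) = 19.50 s.
Number of complete oscillations = ⌊426/19.50⌋ = ⌊21.85⌋ = 21.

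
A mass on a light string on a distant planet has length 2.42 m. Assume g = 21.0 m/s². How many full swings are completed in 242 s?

T = 2π√(L/g) = 2π√(2.42/21.0) = 2.133 s.
Number of complete oscillations = ⌊242/2.133⌋ = ⌊113.5⌋ = 113.

113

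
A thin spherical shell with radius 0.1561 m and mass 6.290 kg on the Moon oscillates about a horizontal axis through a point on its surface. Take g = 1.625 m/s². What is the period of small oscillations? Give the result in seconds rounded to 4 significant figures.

2.514 s

I_cm = (2/3)mr² = 0.10218 kg·m². The pivot is at distance d = 0.1561 m from the centre of mass.
By the parallel-axis theorem, I = I_cm + md² = 0.10218 + 0.15327 = 0.25545 kg·m².
T = 2π√(I/(mgd)) = 2π√(0.25545/(6.290 × 1.625 × 0.1561)) = 2.514 s.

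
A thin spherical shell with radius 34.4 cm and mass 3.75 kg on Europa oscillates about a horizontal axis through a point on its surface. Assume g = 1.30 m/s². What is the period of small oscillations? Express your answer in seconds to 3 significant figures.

I_cm = (2/3)mr² = 0.2958 kg·m². The pivot is at distance d = 0.344 m from the centre of mass.
By the parallel-axis theorem, I = I_cm + md² = 0.2958 + 0.4438 = 0.7396 kg·m².
T = 2π√(I/(mgd)) = 2π√(0.7396/(3.75 × 1.30 × 0.344)) = 4.17 s.

4.17 s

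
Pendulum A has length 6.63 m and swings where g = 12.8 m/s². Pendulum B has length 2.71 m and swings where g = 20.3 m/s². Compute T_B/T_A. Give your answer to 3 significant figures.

0.508

T = 2π√(L/g), so T_B/T_A = √((L_B/g_B)/(L_A/g_A)) = √((2.71/20.3)/(6.63/12.8)) = 0.508.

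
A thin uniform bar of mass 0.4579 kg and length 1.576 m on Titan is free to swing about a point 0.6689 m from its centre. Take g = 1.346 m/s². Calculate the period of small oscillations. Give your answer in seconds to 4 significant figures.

5.357 s

For a physical pendulum T = 2π√(I/(mgd)), with d = 0.66890 m from pivot to centre of mass.
I_cm = mL²/12 = 0.4579 × 1.576²/12 = 0.094777 kg·m²; I = I_cm + md² = 0.094777 + 0.4579 × 0.66890² = 0.29965 kg·m².
T = 2π√(0.29965/(0.4579 × 1.346 × 0.66890)) = 5.357 s.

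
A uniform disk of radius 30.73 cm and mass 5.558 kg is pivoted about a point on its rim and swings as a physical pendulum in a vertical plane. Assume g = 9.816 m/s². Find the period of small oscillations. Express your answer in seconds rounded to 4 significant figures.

I_cm = ½mr² = 0.26243 kg·m². The pivot is at distance d = 0.3073 m from the centre of mass.
By the parallel-axis theorem, I = I_cm + md² = 0.26243 + 0.52486 = 0.78729 kg·m².
T = 2π√(I/(mgd)) = 2π√(0.78729/(5.558 × 9.816 × 0.3073)) = 1.362 s.

1.362 s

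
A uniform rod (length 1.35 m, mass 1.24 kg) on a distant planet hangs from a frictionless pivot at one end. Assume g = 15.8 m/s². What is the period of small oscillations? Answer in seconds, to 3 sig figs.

For a physical pendulum T = 2π√(I/(mgd)), with d = 0.6750 m from pivot to centre of mass.
I_cm = mL²/12 = 1.24 × 1.35²/12 = 0.1883 kg·m²; I = I_cm + md² = 0.1883 + 1.24 × 0.6750² = 0.7533 kg·m².
T = 2π√(0.7533/(1.24 × 15.8 × 0.6750)) = 1.50 s.

1.50 s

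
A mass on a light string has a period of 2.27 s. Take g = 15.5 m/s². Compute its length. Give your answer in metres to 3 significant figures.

From T = 2π√(L/g), L = gT²/(4π²) = 15.5 × 2.270²/(4π²) = 2.02 m.

2.02 m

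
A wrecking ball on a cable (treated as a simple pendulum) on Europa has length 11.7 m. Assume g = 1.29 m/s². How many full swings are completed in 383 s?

20

T = 2π√(L/g) = 2π√(11.7/1.29) = 18.92 s.
Number of complete oscillations = ⌊383/18.92⌋ = ⌊20.24⌋ = 20.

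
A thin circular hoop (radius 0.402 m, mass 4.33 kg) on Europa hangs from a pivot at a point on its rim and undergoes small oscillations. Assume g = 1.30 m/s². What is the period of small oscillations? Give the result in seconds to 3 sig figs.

4.94 s

I_cm = mr² = 0.6997 kg·m². The pivot is at distance d = 0.402 m from the centre of mass.
By the parallel-axis theorem, I = I_cm + md² = 0.6997 + 0.6997 = 1.399 kg·m².
T = 2π√(I/(mgd)) = 2π√(1.399/(4.33 × 1.30 × 0.402)) = 4.94 s.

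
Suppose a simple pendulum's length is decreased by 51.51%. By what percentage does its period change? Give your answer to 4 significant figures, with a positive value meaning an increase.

T ∝ √L, so T'/T = √(0.48490) = 0.69635.
Percentage change in T = (0.69635 − 1) × 100% = -30.37%.

-30.37%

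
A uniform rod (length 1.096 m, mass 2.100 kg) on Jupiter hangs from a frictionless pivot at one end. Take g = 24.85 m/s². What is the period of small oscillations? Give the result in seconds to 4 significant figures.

For a physical pendulum T = 2π√(I/(mgd)), with d = 0.54800 m from pivot to centre of mass.
I_cm = mL²/12 = 2.100 × 1.096²/12 = 0.21021 kg·m²; I = I_cm + md² = 0.21021 + 2.100 × 0.54800² = 0.84085 kg·m².
T = 2π√(0.84085/(2.100 × 24.85 × 0.54800)) = 1.077 s.

1.077 s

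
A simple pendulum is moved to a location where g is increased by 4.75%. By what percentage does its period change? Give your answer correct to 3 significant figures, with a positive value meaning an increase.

T ∝ 1/√g, so T'/T = 1/√(1.048) = 0.9771.
Percentage change in T = (0.9771 − 1) × 100% = -2.29%.

-2.29%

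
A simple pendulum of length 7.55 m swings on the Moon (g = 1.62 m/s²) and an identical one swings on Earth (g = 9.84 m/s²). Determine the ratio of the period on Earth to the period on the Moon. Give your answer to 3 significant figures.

0.406

T ∝ 1/√g, so T₂/T₁ = √(g₁/g₂) = √(1.62/9.84) = 0.406.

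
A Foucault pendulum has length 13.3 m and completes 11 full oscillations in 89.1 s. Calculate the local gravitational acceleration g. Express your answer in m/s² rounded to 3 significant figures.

T = 89.1/11 = 8.100 s.
From T = 2π√(L/g), g = 4π²L/T² = 4π² × 13.3/8.100² = 8.00 m/s².

8.00 m/s²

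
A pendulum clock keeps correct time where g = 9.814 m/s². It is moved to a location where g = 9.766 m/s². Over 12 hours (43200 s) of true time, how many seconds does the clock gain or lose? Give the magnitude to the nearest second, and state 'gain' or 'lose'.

lose 106 s

The clock's period scales as T ∝ 1/√g, so T'/T = √(9.814/9.766) = 1.00245.
In 43200 s of true time the clock registers 43200/1.00245 = 43094.2 s, so it loses 106 s.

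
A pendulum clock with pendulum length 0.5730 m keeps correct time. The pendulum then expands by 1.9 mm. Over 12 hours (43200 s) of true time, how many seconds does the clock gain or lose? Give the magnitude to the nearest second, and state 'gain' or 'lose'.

lose 71 s

T ∝ √L, so T'/T = √(0.57490/0.5730) = 1.00166.
In 43200 s of true time the clock registers 43200/1.00166 = 43128.6 s, so it loses 71 s.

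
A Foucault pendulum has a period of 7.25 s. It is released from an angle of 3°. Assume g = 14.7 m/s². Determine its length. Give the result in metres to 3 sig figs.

19.6 m

From T = 2π√(L/g), L = gT²/(4π²) = 14.7 × 7.250²/(4π²) = 19.6 m.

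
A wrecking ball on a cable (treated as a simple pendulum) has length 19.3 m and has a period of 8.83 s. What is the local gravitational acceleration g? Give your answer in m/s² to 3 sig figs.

From T = 2π√(L/g), g = 4π²L/T² = 4π² × 19.3/8.830² = 9.77 m/s².

9.77 m/s²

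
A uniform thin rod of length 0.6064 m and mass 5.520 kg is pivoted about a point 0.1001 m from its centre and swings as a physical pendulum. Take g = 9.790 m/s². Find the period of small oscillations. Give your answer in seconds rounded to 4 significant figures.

1.280 s

For a physical pendulum T = 2π√(I/(mgd)), with d = 0.10010 m from pivot to centre of mass.
I_cm = mL²/12 = 5.520 × 0.6064²/12 = 0.16915 kg·m²; I = I_cm + md² = 0.16915 + 5.520 × 0.10010² = 0.22446 kg·m².
T = 2π√(0.22446/(5.520 × 9.790 × 0.10010)) = 1.280 s.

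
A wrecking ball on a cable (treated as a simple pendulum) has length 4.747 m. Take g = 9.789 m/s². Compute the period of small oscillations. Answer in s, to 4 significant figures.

4.375 s

T = 2π√(L/g) = 2π√(4.747/9.789) = 2π × 0.69637 = 4.375 s.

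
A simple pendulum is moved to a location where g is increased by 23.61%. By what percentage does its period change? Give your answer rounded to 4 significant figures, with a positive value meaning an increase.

T ∝ 1/√g, so T'/T = 1/√(1.2361) = 0.89944.
Percentage change in T = (0.89944 − 1) × 100% = -10.06%.

-10.06%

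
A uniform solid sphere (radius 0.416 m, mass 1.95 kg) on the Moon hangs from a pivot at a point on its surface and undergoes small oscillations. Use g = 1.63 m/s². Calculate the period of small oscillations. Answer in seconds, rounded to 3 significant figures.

3.76 s

I_cm = (2/5)mr² = 0.1350 kg·m². The pivot is at distance d = 0.416 m from the centre of mass.
By the parallel-axis theorem, I = I_cm + md² = 0.1350 + 0.3375 = 0.4724 kg·m².
T = 2π√(I/(mgd)) = 2π√(0.4724/(1.95 × 1.63 × 0.416)) = 3.76 s.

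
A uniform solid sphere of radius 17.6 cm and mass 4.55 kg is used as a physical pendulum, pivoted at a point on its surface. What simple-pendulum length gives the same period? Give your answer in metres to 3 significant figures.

0.246 m

The equivalent simple-pendulum length is L_eq = I/(md), where I is about the pivot and d = 0.1760 m.
I_cm = (2/5)mR² = 0.05638 kg·m², so I = I_cm + md² = 0.05638 + 0.1409 = 0.1973 kg·m².
L_eq = 0.1973/(4.55 × 0.1760) = 0.246 m.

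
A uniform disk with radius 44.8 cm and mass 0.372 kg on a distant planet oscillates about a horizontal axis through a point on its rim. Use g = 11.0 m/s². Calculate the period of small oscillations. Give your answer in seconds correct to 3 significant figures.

I_cm = ½mr² = 0.03733 kg·m². The pivot is at distance d = 0.448 m from the centre of mass.
By the parallel-axis theorem, I = I_cm + md² = 0.03733 + 0.07466 = 0.1120 kg·m².
T = 2π√(I/(mgd)) = 2π√(0.1120/(0.372 × 11.0 × 0.448)) = 1.55 s.

1.55 s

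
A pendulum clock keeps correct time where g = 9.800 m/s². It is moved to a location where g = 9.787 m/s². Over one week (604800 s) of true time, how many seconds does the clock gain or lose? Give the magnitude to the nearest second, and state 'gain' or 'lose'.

The clock's period scales as T ∝ 1/√g, so T'/T = √(9.800/9.787) = 1.00066.
In 604800 s of true time the clock registers 604800/1.00066 = 604398.7 s, so it loses 401 s.

lose 401 s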